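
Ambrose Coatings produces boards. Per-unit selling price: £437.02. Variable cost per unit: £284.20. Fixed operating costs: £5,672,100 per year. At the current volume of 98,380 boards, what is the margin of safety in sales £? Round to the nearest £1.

£26,773,499

Contribution margin per unit = £437.02 − £284.20 = £152.82. Break-even units = £5,672,100 ÷ £152.82 = 37,116.22; break-even revenue = 37,116.22 × £437.02 = £16,220,528.35.
Actual sales revenue = 98,380 × £437.02 = £42,994,027.60.
Margin of safety = £42,994,027.60 − £16,220,528.35 = £26,773,499.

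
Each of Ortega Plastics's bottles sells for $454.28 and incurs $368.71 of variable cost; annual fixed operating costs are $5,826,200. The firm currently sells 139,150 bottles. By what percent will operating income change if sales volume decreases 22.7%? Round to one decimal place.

-44.4%

Contribution at this volume is 139,150 × $85.57 = $11,907,065.50.
Operating income = contribution − fixed costs = $11,907,065.50 − $5,826,200 = $6,080,865.50.
So DOL = total CM / EBIT = $11,907,065.50 / $6,080,865.50 = 1.9581.
Operating income changes by 1.9581 × -22.7% = -44.4%.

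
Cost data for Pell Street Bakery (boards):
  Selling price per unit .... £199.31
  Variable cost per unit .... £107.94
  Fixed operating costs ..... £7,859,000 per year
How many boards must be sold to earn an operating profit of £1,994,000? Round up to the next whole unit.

Contribution margin per unit = £199.31 − £107.94 = £91.37.
Need Q such that Q × £91.37 − £7,859,000 = £1,994,000, i.e. Q = £9,853,000 / £91.37 = 107,836.27 → 107,837.

107,837 boards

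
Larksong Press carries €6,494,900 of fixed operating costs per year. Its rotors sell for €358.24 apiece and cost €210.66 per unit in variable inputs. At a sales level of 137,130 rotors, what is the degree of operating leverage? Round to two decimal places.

Total contribution margin = 137,130 × €147.58 = €20,237,645.40.
EBIT = €20,237,645.40 − €6,494,900 = €13,742,745.40.
Degree of operating leverage = €20,237,645.40 / €13,742,745.40 = 1.4726.

1.47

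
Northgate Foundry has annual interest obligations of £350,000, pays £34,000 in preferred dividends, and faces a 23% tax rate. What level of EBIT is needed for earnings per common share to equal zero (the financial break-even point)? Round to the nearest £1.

£394,156

Grossing the preferred dividend up to pre-tax terms: £34,000 / (1 − 0.23) = £44,155.84.
EPS = 0 when EBIT covers interest plus the pre-tax preferred burden: £350,000 + £44,155.84 = £394,155.84.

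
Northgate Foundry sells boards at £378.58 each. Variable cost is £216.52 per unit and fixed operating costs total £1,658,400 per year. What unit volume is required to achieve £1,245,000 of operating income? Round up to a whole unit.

Unit CM = price − variable cost = £378.58 − £216.52 = £162.06.
Required volume = (fixed costs + target profit) ÷ CM = (£1,658,400 + £1,245,000) ÷ £162.06 = 17,915.59, so 17,916 boards.

17,916 boards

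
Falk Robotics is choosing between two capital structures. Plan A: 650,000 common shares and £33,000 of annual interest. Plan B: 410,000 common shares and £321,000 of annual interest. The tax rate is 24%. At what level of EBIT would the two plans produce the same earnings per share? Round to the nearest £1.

Set EPS_A = EPS_B: (EBIT − £33,000)(1 − 0.24) ÷ 650,000 = (EBIT − £321,000)(1 − 0.24) ÷ 410,000.
Cancelling (1 − t) and cross-multiplying: 410,000·(EBIT − 33,000) = 650,000·(EBIT − 321,000).
EBIT × (650,000 − 410,000) = 321,000 × 650,000 − 33,000 × 410,000 = 195,120,000,000, so EBIT = 195,120,000,000 ÷ 240,000 = 813,000.00.

£813,000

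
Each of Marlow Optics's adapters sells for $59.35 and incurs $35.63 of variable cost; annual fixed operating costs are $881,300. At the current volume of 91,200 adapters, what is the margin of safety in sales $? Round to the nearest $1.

$3,207,612

Contribution margin per unit = $59.35 − $35.63 = $23.72. Break-even units = $881,300 ÷ $23.72 = 37,154.30; break-even revenue = 37,154.30 × $59.35 = $2,205,107.72.
Current sales = 91,200 × $59.35 = $5,412,720.00.
Margin of safety = $5,412,720.00 − $2,205,107.72 = $3,207,612.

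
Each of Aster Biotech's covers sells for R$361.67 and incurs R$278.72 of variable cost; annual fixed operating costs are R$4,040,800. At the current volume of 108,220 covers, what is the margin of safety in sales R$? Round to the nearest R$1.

R$21,521,650

Unit CM = price − variable cost = R$361.67 − R$278.72 = R$82.95. Break-even units = R$4,040,800 ÷ R$82.95 = 48,713.68; break-even revenue = 48,713.68 × R$361.67 = R$17,618,277.71.
Current sales = 108,220 × R$361.67 = R$39,139,927.40.
Margin of safety = R$39,139,927.40 − R$17,618,277.71 = R$21,521,650.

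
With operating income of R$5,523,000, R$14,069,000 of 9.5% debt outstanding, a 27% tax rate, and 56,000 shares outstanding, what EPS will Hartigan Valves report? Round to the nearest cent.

Interest = R$1,336,555.00, so EBT = R$5,523,000 − R$1,336,555.00 = R$4,186,445.00.
After tax at 27%: net income = R$4,186,445.00 × 0.73 = R$3,056,104.85.
Per share: R$3,056,104.85 / 56,000 shares = R$54.57.

R$54.57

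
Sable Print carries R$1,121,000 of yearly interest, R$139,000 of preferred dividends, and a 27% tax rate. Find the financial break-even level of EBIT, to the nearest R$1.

Preferred dividends are paid after tax, so their pre-tax equivalent is R$139,000 ÷ (1 − 0.27) = R$190,410.96.
EPS = 0 when EBIT covers interest plus the pre-tax preferred burden: R$1,121,000 + R$190,410.96 = R$1,311,410.96.

R$1,311,411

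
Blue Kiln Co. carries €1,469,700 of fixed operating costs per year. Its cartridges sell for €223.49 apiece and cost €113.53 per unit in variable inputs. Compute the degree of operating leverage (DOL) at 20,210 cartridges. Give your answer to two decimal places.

2.95

Contribution at this volume is 20,210 × €109.96 = €2,222,291.60.
Operating income = contribution − fixed costs = €2,222,291.60 − €1,469,700 = €752,591.60.
So DOL = total CM / EBIT = €2,222,291.60 / €752,591.60 = 2.9529.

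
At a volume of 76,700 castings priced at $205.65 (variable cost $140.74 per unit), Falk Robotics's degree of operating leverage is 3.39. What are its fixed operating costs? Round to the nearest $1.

Contribution at this volume is 76,700 × $64.91 = $4,978,597.00.
Since DOL = CM ÷ EBIT, EBIT = $4,978,597.00 ÷ 3.39 = $1,468,612.68.
Fixed costs = CM − EBIT = $4,978,597.00 − $1,468,612.68 = $3,509,984.

$3,509,984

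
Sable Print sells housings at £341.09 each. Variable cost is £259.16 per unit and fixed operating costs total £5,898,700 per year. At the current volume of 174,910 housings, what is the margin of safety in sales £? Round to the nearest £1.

£35,102,654

Each unit contributes £341.09 − £259.16 = £81.93. Break-even units = £5,898,700 ÷ £81.93 = 71,996.83; break-even revenue = 71,996.83 × £341.09 = £24,557,397.57.
Actual sales revenue = 174,910 × £341.09 = £59,660,051.90.
Margin of safety = £59,660,051.90 − £24,557,397.57 = £35,102,654.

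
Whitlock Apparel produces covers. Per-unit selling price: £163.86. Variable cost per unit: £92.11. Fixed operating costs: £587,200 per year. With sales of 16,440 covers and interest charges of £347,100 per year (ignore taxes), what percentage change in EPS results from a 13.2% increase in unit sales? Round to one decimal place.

+63.5%

Total contribution margin = 16,440 × £71.75 = £1,179,570.00.
Operating income = contribution − fixed costs = £1,179,570.00 − £587,200 = £592,370.00.
After interest of £347,100.00, pre-tax earnings = £245,270.00.
Degree of combined leverage = contribution ÷ (EBIT − I) = £1,179,570.00 ÷ £245,270.00 = 4.8093.
%ΔEPS = DCL × %ΔSales = 4.8093 × +13.2% = +63.5%.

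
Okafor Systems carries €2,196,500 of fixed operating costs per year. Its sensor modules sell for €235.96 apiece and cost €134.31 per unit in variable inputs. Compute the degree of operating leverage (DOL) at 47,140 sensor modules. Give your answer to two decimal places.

1.85

Contribution at this volume is 47,140 × €101.65 = €4,791,781.00.
Subtracting fixed costs: EBIT = €4,791,781.00 − €2,196,500 = €2,595,281.00.
So DOL = total CM / EBIT = €4,791,781.00 / €2,595,281.00 = 1.8463.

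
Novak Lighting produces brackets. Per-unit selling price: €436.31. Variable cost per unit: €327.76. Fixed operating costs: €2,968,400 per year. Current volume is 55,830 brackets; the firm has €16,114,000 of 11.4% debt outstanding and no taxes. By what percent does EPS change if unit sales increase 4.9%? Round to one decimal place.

Total contribution margin = 55,830 × €108.55 = €6,060,346.50.
Subtracting fixed costs: EBIT = €6,060,346.50 − €2,968,400 = €3,091,946.50.
After interest of €1,836,996.00, pre-tax earnings = €1,254,950.50.
Degree of combined leverage = contribution ÷ (EBIT − I) = €6,060,346.50 ÷ €1,254,950.50 = 4.8292.
%ΔEPS = DCL × %ΔSales = 4.8292 × +4.9% = +23.7%.

+23.7%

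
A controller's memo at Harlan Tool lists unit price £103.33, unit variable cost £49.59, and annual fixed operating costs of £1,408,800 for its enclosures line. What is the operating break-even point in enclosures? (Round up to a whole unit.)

Unit CM = price − variable cost = £103.33 − £49.59 = £53.74.
Break-even Q = £1,408,800 / £53.74 = 26,215.11 → 26,216 enclosures.

26,216 enclosures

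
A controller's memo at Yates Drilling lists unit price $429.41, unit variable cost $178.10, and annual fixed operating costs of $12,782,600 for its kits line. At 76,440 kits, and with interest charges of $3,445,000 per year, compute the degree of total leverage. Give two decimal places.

At 76,440 units, contribution = 76,440 × $251.31 = $19,210,136.40.
Operating income = contribution − fixed costs = $19,210,136.40 − $12,782,600 = $6,427,536.40. Interest = $3,445,000.00.
DOL = $19,210,136.40 ÷ $6,427,536.40 = 2.9887; DFL = $6,427,536.40 ÷ $2,982,536.40 = 2.1551.
Combined leverage = 2.9887 × 2.1551 = 6.4409.

6.44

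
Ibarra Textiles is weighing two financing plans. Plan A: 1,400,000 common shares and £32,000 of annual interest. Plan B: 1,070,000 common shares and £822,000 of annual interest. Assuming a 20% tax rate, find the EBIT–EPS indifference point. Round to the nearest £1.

At indifference, (EBIT − 32,000)(1 − t)/1,400,000 = (EBIT − 822,000)(1 − t)/1,070,000.
The (1 − t) factor cancels: (EBIT − 32,000) × 1,070,000 = (EBIT − 822,000) × 1,400,000.
EBIT × (1,400,000 − 1,070,000) = 822,000 × 1,400,000 − 32,000 × 1,070,000 = 1,116,560,000,000, so EBIT = 1,116,560,000,000 ÷ 330,000 = 3,383,515.15.

£3,383,515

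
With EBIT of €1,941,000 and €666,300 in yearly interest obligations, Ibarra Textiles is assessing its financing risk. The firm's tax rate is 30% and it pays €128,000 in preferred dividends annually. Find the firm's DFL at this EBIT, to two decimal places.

1.78

Interest = €666,300.00.
Preferred dividends grossed up pre-tax: €128,000 / (1 − 0.30) = €182,857.14.
DFL = EBIT ÷ [EBIT − I − D_p/(1−t)] = €1,941,000 ÷ [€1,941,000 − €666,300.00 − €182,857.14] = €1,941,000 ÷ €1,091,842.86 = 1.7777.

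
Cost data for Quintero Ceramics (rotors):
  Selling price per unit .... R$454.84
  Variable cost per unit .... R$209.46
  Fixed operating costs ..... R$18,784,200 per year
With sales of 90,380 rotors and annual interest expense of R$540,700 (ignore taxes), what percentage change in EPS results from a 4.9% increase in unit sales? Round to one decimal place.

+38.1%

Contribution at this volume is 90,380 × R$245.38 = R$22,177,444.40.
EBIT = R$22,177,444.40 − R$18,784,200 = R$3,393,244.40.
After interest of R$540,700.00, pre-tax earnings = R$2,852,544.40.
DCL = total CM / (EBIT − I) = R$22,177,444.40 / R$2,852,544.40 = 7.7746.
%ΔEPS = DCL × %ΔSales = 7.7746 × +4.9% = +38.1%.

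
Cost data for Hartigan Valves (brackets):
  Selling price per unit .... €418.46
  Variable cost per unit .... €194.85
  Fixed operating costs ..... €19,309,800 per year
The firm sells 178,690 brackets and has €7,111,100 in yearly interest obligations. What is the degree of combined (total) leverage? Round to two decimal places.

2.95

Contribution at this volume is 178,690 × €223.61 = €39,956,870.90.
EBIT = €39,956,870.90 − €19,309,800 = €20,647,070.90. Interest = €7,111,100.00.
DOL = €39,956,870.90 ÷ €20,647,070.90 = 1.9352; DFL = €20,647,070.90 ÷ €13,535,970.90 = 1.5253.
DCL = DOL × DFL = 1.9352 × 1.5253 = 2.9518.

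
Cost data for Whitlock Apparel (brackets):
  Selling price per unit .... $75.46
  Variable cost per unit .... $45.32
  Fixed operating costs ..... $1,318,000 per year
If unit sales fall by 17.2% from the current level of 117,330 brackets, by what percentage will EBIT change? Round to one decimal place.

Contribution at this volume is 117,330 × $30.14 = $3,536,326.20.
EBIT = $3,536,326.20 − $1,318,000 = $2,218,326.20.
Degree of operating leverage = $3,536,326.20 / $2,218,326.20 = 1.5941.
Operating income changes by 1.5941 × -17.2% = -27.4%.

-27.4%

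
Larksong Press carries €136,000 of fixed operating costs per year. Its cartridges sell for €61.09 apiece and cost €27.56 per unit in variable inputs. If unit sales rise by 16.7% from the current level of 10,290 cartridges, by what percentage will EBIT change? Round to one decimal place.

+27.6%

Contribution at this volume is 10,290 × €33.53 = €345,023.70.
Subtracting fixed costs: EBIT = €345,023.70 − €136,000 = €209,023.70.
DOL = contribution ÷ EBIT = €345,023.70 ÷ €209,023.70 = 1.6506.
So EBIT moves 1.6506 × (+16.7%) = +27.6%.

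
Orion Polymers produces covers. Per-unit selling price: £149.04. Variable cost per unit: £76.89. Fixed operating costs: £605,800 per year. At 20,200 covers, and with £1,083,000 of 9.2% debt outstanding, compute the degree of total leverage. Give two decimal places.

Contribution at this volume is 20,200 × £72.15 = £1,457,430.00.
Subtracting fixed costs: EBIT = £1,457,430.00 − £605,800 = £851,630.00. Interest = £99,636.00.
DOL = £1,457,430.00 ÷ £851,630.00 = 1.7113; DFL = £851,630.00 ÷ £751,994.00 = 1.1325.
DCL = DOL × DFL = 1.7113 × 1.1325 = 1.9380.

1.94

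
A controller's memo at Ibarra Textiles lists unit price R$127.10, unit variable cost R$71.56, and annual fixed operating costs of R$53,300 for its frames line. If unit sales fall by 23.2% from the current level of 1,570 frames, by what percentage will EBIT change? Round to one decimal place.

-59.7%

Total contribution margin = 1,570 × R$55.54 = R$87,197.80.
EBIT = R$87,197.80 − R$53,300 = R$33,897.80.
Degree of operating leverage = R$87,197.80 / R$33,897.80 = 2.5724.
%ΔEBIT = DOL × %ΔSales = 2.5724 × -23.2% = -59.7%.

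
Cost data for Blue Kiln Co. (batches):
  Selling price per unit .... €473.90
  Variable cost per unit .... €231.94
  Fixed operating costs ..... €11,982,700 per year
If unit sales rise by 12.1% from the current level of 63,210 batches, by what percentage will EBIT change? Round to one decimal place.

+55.9%

Contribution at this volume is 63,210 × €241.96 = €15,294,291.60.
Operating income = contribution − fixed costs = €15,294,291.60 − €11,982,700 = €3,311,591.60.
DOL = contribution ÷ EBIT = €15,294,291.60 ÷ €3,311,591.60 = 4.6184.
Operating income changes by 4.6184 × +12.1% = +55.9%.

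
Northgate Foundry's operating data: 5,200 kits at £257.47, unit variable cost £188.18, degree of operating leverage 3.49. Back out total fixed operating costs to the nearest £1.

£257,068

At 5,200 units, contribution = 5,200 × £69.29 = £360,308.00.
DOL = contribution / EBIT, so EBIT = £360,308.00 / 3.49 = £103,240.11.
And FC = contribution − EBIT = £360,308.00 − £103,240.11 = £257,068.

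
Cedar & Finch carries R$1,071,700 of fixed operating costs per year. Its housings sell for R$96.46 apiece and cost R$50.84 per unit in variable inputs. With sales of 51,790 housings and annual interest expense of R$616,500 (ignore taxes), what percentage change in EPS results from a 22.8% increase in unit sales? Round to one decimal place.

+79.9%

Contribution at this volume is 51,790 × R$45.62 = R$2,362,659.80.
Subtracting fixed costs: EBIT = R$2,362,659.80 − R$1,071,700 = R$1,290,959.80.
After interest of R$616,500.00, pre-tax earnings = R$674,459.80.
Degree of combined leverage = contribution ÷ (EBIT − I) = R$2,362,659.80 ÷ R$674,459.80 = 3.5030.
EPS therefore changes by 3.5030 × (+22.8%) = +79.9%.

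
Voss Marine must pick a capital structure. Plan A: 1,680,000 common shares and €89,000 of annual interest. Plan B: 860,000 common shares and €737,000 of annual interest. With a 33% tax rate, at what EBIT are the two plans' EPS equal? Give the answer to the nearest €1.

At indifference, (EBIT − 89,000)(1 − t)/1,680,000 = (EBIT − 737,000)(1 − t)/860,000.
The (1 − t) factor cancels: (EBIT − 89,000) × 860,000 = (EBIT − 737,000) × 1,680,000.
Solving, EBIT = (737,000·1,680,000 − 89,000·860,000) / (1,680,000 − 860,000) = 1,161,620,000,000 / 820,000 = 1,416,609.76.

€1,416,610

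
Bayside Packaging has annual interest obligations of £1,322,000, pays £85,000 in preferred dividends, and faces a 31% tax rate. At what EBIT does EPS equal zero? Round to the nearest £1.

Preferred dividends are paid after tax, so their pre-tax equivalent is £85,000 ÷ (1 − 0.31) = £123,188.41.
EPS = 0 when EBIT covers interest plus the pre-tax preferred burden: £1,322,000 + £123,188.41 = £1,445,188.41.

£1,445,188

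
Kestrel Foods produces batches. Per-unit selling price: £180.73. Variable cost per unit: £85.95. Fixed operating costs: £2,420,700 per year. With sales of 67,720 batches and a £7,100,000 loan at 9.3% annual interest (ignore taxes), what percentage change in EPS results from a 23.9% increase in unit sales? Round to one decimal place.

Contribution at this volume is 67,720 × £94.78 = £6,418,501.60.
EBIT = £6,418,501.60 − £2,420,700 = £3,997,801.60.
Interest = £660,300.00, so EBIT − I = £3,337,501.60.
DCL = total CM / (EBIT − I) = £6,418,501.60 / £3,337,501.60 = 1.9231.
EPS therefore changes by 1.9231 × (+23.9%) = +46.0%.

+46.0%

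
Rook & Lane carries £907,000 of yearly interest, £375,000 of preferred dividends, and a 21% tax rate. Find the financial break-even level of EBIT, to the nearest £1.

Grossing the preferred dividend up to pre-tax terms: £375,000 / (1 − 0.21) = £474,683.54.
EPS = 0 when EBIT covers interest plus the pre-tax preferred burden: £907,000 + £474,683.54 = £1,381,683.54.

£1,381,684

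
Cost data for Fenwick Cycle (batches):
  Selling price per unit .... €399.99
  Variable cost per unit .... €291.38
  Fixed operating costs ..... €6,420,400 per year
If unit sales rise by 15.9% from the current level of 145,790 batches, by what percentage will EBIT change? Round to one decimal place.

+26.7%

Total contribution margin = 145,790 × €108.61 = €15,834,251.90.
EBIT = €15,834,251.90 − €6,420,400 = €9,413,851.90.
DOL = contribution ÷ EBIT = €15,834,251.90 ÷ €9,413,851.90 = 1.6820.
So EBIT moves 1.6820 × (+15.9%) = +26.7%.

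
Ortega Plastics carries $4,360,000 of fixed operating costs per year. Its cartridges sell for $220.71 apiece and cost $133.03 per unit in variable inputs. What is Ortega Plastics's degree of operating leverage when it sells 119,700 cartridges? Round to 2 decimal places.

Contribution at this volume is 119,700 × $87.68 = $10,495,296.00.
Operating income = contribution − fixed costs = $10,495,296.00 − $4,360,000 = $6,135,296.00.
Degree of operating leverage = $10,495,296.00 / $6,135,296.00 = 1.7106.

1.71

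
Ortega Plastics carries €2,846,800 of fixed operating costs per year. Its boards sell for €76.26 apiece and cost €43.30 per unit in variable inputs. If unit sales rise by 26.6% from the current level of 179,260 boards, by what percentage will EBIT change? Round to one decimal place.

+51.3%

Total contribution margin = 179,260 × €32.96 = €5,908,409.60.
Subtracting fixed costs: EBIT = €5,908,409.60 − €2,846,800 = €3,061,609.60.
DOL = contribution ÷ EBIT = €5,908,409.60 ÷ €3,061,609.60 = 1.9298.
So EBIT moves 1.9298 × (+26.6%) = +51.3%.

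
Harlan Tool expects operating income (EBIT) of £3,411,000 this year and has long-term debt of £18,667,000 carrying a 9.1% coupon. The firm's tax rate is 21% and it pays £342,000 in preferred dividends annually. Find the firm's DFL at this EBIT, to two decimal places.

2.67

Annual interest charges come to £1,698,697.00.
Pre-tax preferred-dividend burden = £342,000 ÷ (1 − 0.21) = £432,911.39.
DFL = EBIT ÷ [EBIT − I − D_p/(1−t)] = £3,411,000 ÷ [£3,411,000 − £1,698,697.00 − £432,911.39] = £3,411,000 ÷ £1,279,391.61 = 2.6661.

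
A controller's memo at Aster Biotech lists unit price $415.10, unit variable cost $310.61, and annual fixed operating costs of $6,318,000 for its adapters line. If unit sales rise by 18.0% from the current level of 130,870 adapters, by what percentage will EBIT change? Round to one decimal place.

Contribution at this volume is 130,870 × $104.49 = $13,674,606.30.
EBIT = $13,674,606.30 − $6,318,000 = $7,356,606.30.
DOL = contribution ÷ EBIT = $13,674,606.30 ÷ $7,356,606.30 = 1.8588.
So EBIT moves 1.8588 × (+18.0%) = +33.5%.

+33.5%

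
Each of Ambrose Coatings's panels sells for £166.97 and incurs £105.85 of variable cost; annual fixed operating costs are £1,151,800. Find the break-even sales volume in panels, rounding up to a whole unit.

Each unit contributes £166.97 − £105.85 = £61.12.
Break-even Q = £1,151,800 / £61.12 = 18,844.90 → 18,845 panels.

18,845 panels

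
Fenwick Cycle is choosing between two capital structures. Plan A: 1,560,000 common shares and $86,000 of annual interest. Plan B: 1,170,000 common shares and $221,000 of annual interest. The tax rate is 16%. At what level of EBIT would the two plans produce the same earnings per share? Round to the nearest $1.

Set EPS_A = EPS_B: (EBIT − $86,000)(1 − 0.16) ÷ 1,560,000 = (EBIT − $221,000)(1 − 0.16) ÷ 1,170,000.
Cancelling (1 − t) and cross-multiplying: 1,170,000·(EBIT − 86,000) = 1,560,000·(EBIT − 221,000).
Solving, EBIT = (221,000·1,560,000 − 86,000·1,170,000) / (1,560,000 − 1,170,000) = 244,140,000,000 / 390,000 = 626,000.00.

$626,000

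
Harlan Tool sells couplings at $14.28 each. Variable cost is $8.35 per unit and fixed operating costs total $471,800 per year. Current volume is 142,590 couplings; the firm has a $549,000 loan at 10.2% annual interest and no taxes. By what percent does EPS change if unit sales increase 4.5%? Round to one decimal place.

+12.0%

At 142,590 units, contribution = 142,590 × $5.93 = $845,558.70.
EBIT = $845,558.70 − $471,800 = $373,758.70.
Interest = $55,998.00, so EBIT − I = $317,760.70.
Degree of combined leverage = contribution ÷ (EBIT − I) = $845,558.70 ÷ $317,760.70 = 2.6610.
%ΔEPS = DCL × %ΔSales = 2.6610 × +4.5% = +12.0%.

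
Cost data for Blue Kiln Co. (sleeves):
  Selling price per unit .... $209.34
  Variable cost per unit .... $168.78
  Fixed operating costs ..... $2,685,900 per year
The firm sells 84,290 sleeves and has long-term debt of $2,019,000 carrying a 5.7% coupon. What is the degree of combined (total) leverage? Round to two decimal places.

5.53

At 84,290 units, contribution = 84,290 × $40.56 = $3,418,802.40.
Subtracting fixed costs: EBIT = $3,418,802.40 − $2,685,900 = $732,902.40. Interest = $115,083.00.
DOL = $3,418,802.40 ÷ $732,902.40 = 4.6647; DFL = $732,902.40 ÷ $617,819.40 = 1.1863.
Combined leverage = 4.6647 × 1.1863 = 5.5337.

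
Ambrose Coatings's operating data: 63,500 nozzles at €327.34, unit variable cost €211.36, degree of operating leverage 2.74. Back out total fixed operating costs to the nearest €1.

Total contribution margin = 63,500 × €115.98 = €7,364,730.00.
DOL = contribution / EBIT, so EBIT = €7,364,730.00 / 2.74 = €2,687,857.66.
Fixed costs = CM − EBIT = €7,364,730.00 − €2,687,857.66 = €4,676,872.

€4,676,872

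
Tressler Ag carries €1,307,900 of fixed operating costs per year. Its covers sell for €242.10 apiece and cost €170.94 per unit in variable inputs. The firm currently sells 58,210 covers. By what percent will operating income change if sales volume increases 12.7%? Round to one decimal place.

Contribution at this volume is 58,210 × €71.16 = €4,142,223.60.
EBIT = €4,142,223.60 − €1,307,900 = €2,834,323.60.
DOL = contribution ÷ EBIT = €4,142,223.60 ÷ €2,834,323.60 = 1.4615.
So EBIT moves 1.4615 × (+12.7%) = +18.6%.

+18.6%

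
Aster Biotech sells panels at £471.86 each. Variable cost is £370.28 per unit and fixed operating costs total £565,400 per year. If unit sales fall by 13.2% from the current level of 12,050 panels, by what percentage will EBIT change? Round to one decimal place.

-24.5%

At 12,050 units, contribution = 12,050 × £101.58 = £1,224,039.00.
Subtracting fixed costs: EBIT = £1,224,039.00 − £565,400 = £658,639.00.
DOL = contribution ÷ EBIT = £1,224,039.00 ÷ £658,639.00 = 1.8584.
Operating income changes by 1.8584 × -13.2% = -24.5%.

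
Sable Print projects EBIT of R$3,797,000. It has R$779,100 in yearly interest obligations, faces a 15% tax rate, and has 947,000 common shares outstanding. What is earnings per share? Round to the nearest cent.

Interest = R$779,100.00, so EBT = R$3,797,000 − R$779,100.00 = R$3,017,900.00.
After tax at 15%: net income = R$3,017,900.00 × 0.85 = R$2,565,215.00.
Per share: R$2,565,215.00 / 947,000 shares = R$2.71.

R$2.71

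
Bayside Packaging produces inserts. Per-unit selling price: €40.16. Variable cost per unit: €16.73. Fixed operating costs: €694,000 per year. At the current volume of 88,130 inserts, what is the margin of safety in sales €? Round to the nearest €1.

€2,349,756

Each unit contributes €40.16 − €16.73 = €23.43. Break-even units = €694,000 ÷ €23.43 = 29,620.15; break-even revenue = 29,620.15 × €40.16 = €1,189,545.03.
Actual sales revenue = 88,130 × €40.16 = €3,539,300.80.
Margin of safety = €3,539,300.80 − €1,189,545.03 = €2,349,756.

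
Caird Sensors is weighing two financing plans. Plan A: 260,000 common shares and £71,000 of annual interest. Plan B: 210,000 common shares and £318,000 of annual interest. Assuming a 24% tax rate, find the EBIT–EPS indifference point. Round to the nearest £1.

At indifference, (EBIT − 71,000)(1 − t)/260,000 = (EBIT − 318,000)(1 − t)/210,000.
The (1 − t) factor cancels: (EBIT − 71,000) × 210,000 = (EBIT − 318,000) × 260,000.
Solving, EBIT = (318,000·260,000 − 71,000·210,000) / (260,000 − 210,000) = 67,770,000,000 / 50,000 = 1,355,400.00.

£1,355,400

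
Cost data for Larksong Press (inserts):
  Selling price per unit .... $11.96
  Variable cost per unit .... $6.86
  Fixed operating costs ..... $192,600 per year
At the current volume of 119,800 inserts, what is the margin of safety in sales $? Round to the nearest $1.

Each unit contributes $11.96 − $6.86 = $5.10. Break-even units = $192,600 ÷ $5.10 = 37,764.71; break-even revenue = 37,764.71 × $11.96 = $451,665.88.
Current sales = 119,800 × $11.96 = $1,432,808.00.
Margin of safety = $1,432,808.00 − $451,665.88 = $981,142.

$981,142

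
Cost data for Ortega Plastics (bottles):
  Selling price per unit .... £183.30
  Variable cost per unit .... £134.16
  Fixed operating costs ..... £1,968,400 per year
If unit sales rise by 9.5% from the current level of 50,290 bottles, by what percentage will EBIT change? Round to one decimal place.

+46.7%

Total contribution margin = 50,290 × £49.14 = £2,471,250.60.
EBIT = £2,471,250.60 − £1,968,400 = £502,850.60.
So DOL = total CM / EBIT = £2,471,250.60 / £502,850.60 = 4.9145.
Operating income changes by 4.9145 × +9.5% = +46.7%.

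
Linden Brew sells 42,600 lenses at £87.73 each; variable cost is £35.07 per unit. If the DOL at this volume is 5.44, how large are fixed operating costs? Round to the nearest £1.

£1,830,942

At 42,600 units, contribution = 42,600 × £52.66 = £2,243,316.00.
DOL = contribution / EBIT, so EBIT = £2,243,316.00 / 5.44 = £412,374.26.
Fixed costs = CM − EBIT = £2,243,316.00 − £412,374.26 = £1,830,942.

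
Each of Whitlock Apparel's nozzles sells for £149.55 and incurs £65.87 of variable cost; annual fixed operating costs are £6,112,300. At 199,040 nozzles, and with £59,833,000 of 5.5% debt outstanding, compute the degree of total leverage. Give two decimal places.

Total contribution margin = 199,040 × £83.68 = £16,655,667.20.
EBIT = £16,655,667.20 − £6,112,300 = £10,543,367.20. Interest = £3,290,815.00.
DOL = £16,655,667.20 ÷ £10,543,367.20 = 1.5797; DFL = £10,543,367.20 ÷ £7,252,552.20 = 1.4537.
DCL = DOL × DFL = 1.5797 × 1.4537 = 2.2964.

2.30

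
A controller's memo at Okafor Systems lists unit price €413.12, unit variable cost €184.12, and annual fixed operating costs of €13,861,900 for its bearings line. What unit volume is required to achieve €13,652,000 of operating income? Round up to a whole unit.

Contribution margin per unit = €413.12 − €184.12 = €229.00.
Need Q such that Q × €229.00 − €13,861,900 = €13,652,000, i.e. Q = €27,513,900 / €229.00 = 120,148.03 → 120,149.

120,149 bearings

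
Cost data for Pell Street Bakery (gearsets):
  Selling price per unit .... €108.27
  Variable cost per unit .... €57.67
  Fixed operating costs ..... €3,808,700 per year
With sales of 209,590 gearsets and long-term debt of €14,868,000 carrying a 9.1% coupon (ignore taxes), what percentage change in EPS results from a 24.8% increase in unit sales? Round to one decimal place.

+48.3%

Total contribution margin = 209,590 × €50.60 = €10,605,254.00.
Subtracting fixed costs: EBIT = €10,605,254.00 − €3,808,700 = €6,796,554.00.
After interest of €1,352,988.00, pre-tax earnings = €5,443,566.00.
Degree of combined leverage = contribution ÷ (EBIT − I) = €10,605,254.00 ÷ €5,443,566.00 = 1.9482.
EPS therefore changes by 1.9482 × (+24.8%) = +48.3%.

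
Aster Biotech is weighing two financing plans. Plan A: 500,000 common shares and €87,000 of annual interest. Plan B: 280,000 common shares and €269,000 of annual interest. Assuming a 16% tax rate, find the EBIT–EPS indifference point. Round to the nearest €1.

Set EPS_A = EPS_B: (EBIT − €87,000)(1 − 0.16) ÷ 500,000 = (EBIT − €269,000)(1 − 0.16) ÷ 280,000.
The (1 − t) factor cancels: (EBIT − 87,000) × 280,000 = (EBIT − 269,000) × 500,000.
Solving, EBIT = (269,000·500,000 − 87,000·280,000) / (500,000 − 280,000) = 110,140,000,000 / 220,000 = 500,636.36.

€500,636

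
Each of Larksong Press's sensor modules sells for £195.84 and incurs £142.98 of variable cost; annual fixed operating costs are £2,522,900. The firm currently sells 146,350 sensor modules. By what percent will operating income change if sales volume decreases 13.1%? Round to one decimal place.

At 146,350 units, contribution = 146,350 × £52.86 = £7,736,061.00.
Operating income = contribution − fixed costs = £7,736,061.00 − £2,522,900 = £5,213,161.00.
DOL = contribution ÷ EBIT = £7,736,061.00 ÷ £5,213,161.00 = 1.4839.
So EBIT moves 1.4839 × (-13.1%) = -19.4%.

-19.4%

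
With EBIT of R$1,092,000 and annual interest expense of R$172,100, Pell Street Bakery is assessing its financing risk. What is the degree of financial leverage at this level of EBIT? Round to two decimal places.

1.19

Interest = R$172,100.00.
Degree of financial leverage = EBIT / (EBIT − interest) = R$1,092,000 / R$919,900.00 = 1.1871.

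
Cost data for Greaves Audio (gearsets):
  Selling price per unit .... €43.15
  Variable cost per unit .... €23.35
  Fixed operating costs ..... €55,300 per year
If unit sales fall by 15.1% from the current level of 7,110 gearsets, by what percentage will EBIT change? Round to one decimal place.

Contribution at this volume is 7,110 × €19.80 = €140,778.00.
Operating income = contribution − fixed costs = €140,778.00 − €55,300 = €85,478.00.
Degree of operating leverage = €140,778.00 / €85,478.00 = 1.6470.
So EBIT moves 1.6470 × (-15.1%) = -24.9%.

-24.9%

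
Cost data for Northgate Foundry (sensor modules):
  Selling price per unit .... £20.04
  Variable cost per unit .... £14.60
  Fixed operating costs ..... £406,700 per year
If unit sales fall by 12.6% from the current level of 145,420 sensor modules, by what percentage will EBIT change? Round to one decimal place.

Contribution at this volume is 145,420 × £5.44 = £791,084.80.
Subtracting fixed costs: EBIT = £791,084.80 − £406,700 = £384,384.80.
So DOL = total CM / EBIT = £791,084.80 / £384,384.80 = 2.0581.
So EBIT moves 2.0581 × (-12.6%) = -25.9%.

-25.9%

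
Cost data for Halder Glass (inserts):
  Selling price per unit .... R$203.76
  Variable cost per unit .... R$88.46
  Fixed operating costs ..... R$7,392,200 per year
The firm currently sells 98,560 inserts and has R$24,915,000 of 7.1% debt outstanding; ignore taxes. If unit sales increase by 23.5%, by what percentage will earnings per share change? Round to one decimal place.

At 98,560 units, contribution = 98,560 × R$115.30 = R$11,363,968.00.
EBIT = R$11,363,968.00 − R$7,392,200 = R$3,971,768.00.
After interest of R$1,768,965.00, pre-tax earnings = R$2,202,803.00.
DCL = total CM / (EBIT − I) = R$11,363,968.00 / R$2,202,803.00 = 5.1589.
%ΔEPS = DCL × %ΔSales = 5.1589 × +23.5% = +121.2%.

+121.2%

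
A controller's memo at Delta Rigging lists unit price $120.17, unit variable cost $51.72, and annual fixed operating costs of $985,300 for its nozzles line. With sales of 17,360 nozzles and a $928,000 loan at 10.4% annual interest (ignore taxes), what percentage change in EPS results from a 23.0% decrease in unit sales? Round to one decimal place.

Total contribution margin = 17,360 × $68.45 = $1,188,292.00.
Operating income = contribution − fixed costs = $1,188,292.00 − $985,300 = $202,992.00.
Interest = $96,512.00, so EBIT − I = $106,480.00.
Degree of combined leverage = contribution ÷ (EBIT − I) = $1,188,292.00 ÷ $106,480.00 = 11.1598.
EPS therefore changes by 11.1598 × (-23.0%) = -256.7%.

-256.7%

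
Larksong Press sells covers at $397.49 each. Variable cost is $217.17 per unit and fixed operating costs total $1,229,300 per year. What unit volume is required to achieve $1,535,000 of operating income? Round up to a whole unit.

15,330 covers

Each unit contributes $397.49 − $217.17 = $180.32.
Need Q such that Q × $180.32 − $1,229,300 = $1,535,000, i.e. Q = $2,764,300 / $180.32 = 15,329.97 → 15,330.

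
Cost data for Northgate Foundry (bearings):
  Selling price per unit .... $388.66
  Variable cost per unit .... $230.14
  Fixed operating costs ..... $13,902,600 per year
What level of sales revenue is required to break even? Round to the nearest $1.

CM per unit = $388.66 − $230.14 = $158.52; CM ratio = $158.52 / $388.66 = 0.4079.
Break-even revenue = fixed costs × price ÷ CM = $13,902,600 × $388.66 ÷ $158.52 = $34,086,453.

$34,086,453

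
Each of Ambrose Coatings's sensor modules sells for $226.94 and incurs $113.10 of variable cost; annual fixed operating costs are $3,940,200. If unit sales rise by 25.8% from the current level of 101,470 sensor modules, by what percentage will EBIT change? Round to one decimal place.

Total contribution margin = 101,470 × $113.84 = $11,551,344.80.
Operating income = contribution − fixed costs = $11,551,344.80 − $3,940,200 = $7,611,144.80.
Degree of operating leverage = $11,551,344.80 / $7,611,144.80 = 1.5177.
Operating income changes by 1.5177 × +25.8% = +39.2%.

+39.2%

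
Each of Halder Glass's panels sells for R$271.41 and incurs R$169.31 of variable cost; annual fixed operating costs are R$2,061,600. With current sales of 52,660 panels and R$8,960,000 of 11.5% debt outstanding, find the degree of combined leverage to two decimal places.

2.35

Total contribution margin = 52,660 × R$102.10 = R$5,376,586.00.
EBIT = R$5,376,586.00 − R$2,061,600 = R$3,314,986.00. Interest = R$1,030,400.00.
DOL = R$5,376,586.00 ÷ R$3,314,986.00 = 1.6219; DFL = R$3,314,986.00 ÷ R$2,284,586.00 = 1.4510.
Combined leverage = 1.6219 × 1.4510 = 2.3534.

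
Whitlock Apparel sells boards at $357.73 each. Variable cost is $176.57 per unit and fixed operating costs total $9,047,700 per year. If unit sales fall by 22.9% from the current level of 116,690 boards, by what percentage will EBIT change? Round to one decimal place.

-40.0%

Total contribution margin = 116,690 × $181.16 = $21,139,560.40.
Subtracting fixed costs: EBIT = $21,139,560.40 − $9,047,700 = $12,091,860.40.
Degree of operating leverage = $21,139,560.40 / $12,091,860.40 = 1.7482.
Operating income changes by 1.7482 × -22.9% = -40.0%.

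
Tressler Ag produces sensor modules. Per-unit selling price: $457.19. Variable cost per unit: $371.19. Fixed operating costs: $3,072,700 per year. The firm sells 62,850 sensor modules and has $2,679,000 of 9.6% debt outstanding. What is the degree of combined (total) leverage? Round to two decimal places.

Total contribution margin = 62,850 × $86.00 = $5,405,100.00.
Operating income = contribution − fixed costs = $5,405,100.00 − $3,072,700 = $2,332,400.00. Interest = $257,184.00.
DOL = $5,405,100.00 ÷ $2,332,400.00 = 2.3174; DFL = $2,332,400.00 ÷ $2,075,216.00 = 1.1239.
DCL = DOL × DFL = 2.3174 × 1.1239 = 2.6045.

2.60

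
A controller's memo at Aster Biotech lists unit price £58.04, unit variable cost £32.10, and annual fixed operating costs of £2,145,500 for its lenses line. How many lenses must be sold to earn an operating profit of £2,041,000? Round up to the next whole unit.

Unit CM = price − variable cost = £58.04 − £32.10 = £25.94.
Need Q such that Q × £25.94 − £2,145,500 = £2,041,000, i.e. Q = £4,186,500 / £25.94 = 161,391.67 → 161,392.

161,392 lenses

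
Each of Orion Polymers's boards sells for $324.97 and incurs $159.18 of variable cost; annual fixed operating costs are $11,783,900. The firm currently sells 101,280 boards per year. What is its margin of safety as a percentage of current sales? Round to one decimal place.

29.8%

Unit CM = price − variable cost = $324.97 − $159.18 = $165.79. Break-even units = $11,783,900 ÷ $165.79 = 71,077.27; break-even revenue = 71,077.27 × $324.97 = $23,097,979.27.
Actual sales revenue = 101,280 × $324.97 = $32,912,961.60.
Margin of safety = ($32,912,961.60 − $23,097,979.27) ÷ $32,912,961.60 = 29.8%.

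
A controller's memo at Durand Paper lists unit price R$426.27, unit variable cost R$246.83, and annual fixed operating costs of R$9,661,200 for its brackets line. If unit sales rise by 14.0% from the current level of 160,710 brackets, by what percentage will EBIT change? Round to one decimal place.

Total contribution margin = 160,710 × R$179.44 = R$28,837,802.40.
Operating income = contribution − fixed costs = R$28,837,802.40 − R$9,661,200 = R$19,176,602.40.
DOL = contribution ÷ EBIT = R$28,837,802.40 ÷ R$19,176,602.40 = 1.5038.
So EBIT moves 1.5038 × (+14.0%) = +21.1%.

+21.1%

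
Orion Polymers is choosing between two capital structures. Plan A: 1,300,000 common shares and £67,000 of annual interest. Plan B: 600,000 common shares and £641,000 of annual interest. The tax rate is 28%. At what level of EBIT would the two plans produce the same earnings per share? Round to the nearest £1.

£1,133,000

At indifference, (EBIT − 67,000)(1 − t)/1,300,000 = (EBIT − 641,000)(1 − t)/600,000.
Cancelling (1 − t) and cross-multiplying: 600,000·(EBIT − 67,000) = 1,300,000·(EBIT − 641,000).
EBIT × (1,300,000 − 600,000) = 641,000 × 1,300,000 − 67,000 × 600,000 = 793,100,000,000, so EBIT = 793,100,000,000 ÷ 700,000 = 1,133,000.00.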